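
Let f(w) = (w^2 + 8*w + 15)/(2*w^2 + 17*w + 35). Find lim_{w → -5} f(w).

Since w = -5 makes numerator and denominator zero, (w + 5) divides both.
Cancelling it gives (w + 3)/(2*w + 7); now plug in w = -5 to get 2/3.

2/3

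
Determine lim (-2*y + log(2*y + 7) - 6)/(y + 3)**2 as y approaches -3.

Direct substitution gives 0/0.
Apply L'Hôpital: lim (-2 + 2/(2*y + 7))/(2*y + 6), still 0/0.
After 2 applications of L'Hôpital's rule the quotient is (-4/(2*y + 7)^2)/(2); substituting y = -3 gives -2.

-2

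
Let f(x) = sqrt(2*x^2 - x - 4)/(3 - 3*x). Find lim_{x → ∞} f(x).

For large |x|, √(2*x^2 - x - 4) ≈ √2·|x| and the denominator ≈ -3x.
Since x → +∞, |x| = x, giving √2/(-3) = -√(2)/3.

-√(2)/3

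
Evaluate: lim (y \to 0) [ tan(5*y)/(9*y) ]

5/9

Substitution gives 0/0.
Since tan(u)/u → 1 as u → 0, tan(5y)/(5y) → 1 and the limit is 5/9.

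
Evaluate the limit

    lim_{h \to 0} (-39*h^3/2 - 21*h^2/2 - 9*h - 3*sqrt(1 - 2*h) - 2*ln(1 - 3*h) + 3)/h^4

339/8

Substitution gives 0/0; apply L'Hôpital's rule 4 times.
After differentiating numerator and denominator 4 times the quotient is (972/(3*h - 1)^4 + 45/(1 - 2*h)^(7/2))/(24); at h = 0 this is 339/8.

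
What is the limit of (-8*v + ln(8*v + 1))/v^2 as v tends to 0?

-32

Direct substitution gives 0/0.
Apply L'Hôpital: lim (-8 + 8/(8*v + 1))/(2*v), still 0/0.
After 2 applications of L'Hôpital's rule the quotient is (-64/(8*v + 1)^2)/(2); substituting v = 0 gives -32.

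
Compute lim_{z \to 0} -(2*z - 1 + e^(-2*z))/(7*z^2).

-2/7

Direct substitution gives 0/0.
Apply L'Hôpital: lim (2 - 2*e^(-2*z))/(-14*z), still 0/0.
After 2 applications of L'Hôpital's rule the quotient is (4*e^(-2*z))/(-14); substituting z = 0 gives -2/7.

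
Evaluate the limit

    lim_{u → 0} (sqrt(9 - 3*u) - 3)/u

-1/2

A 0/0 form; rationalise with √(9 - 3u) + √9. This collapses the numerator to -3u, leaving -3/(√(9 - 3u) + √9) → -3/(2√9) = -1/2.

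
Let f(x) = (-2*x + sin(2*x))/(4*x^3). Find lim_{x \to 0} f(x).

-1/3

Direct substitution gives 0/0.
Apply L'Hôpital: lim (2*cos(2*x) - 2)/(12*x^2), still 0/0.
Apply L'Hôpital: lim (-4*sin(2*x))/(24*x), still 0/0.
After 3 applications of L'Hôpital's rule the quotient is (-8*cos(2*x))/(24); substituting x = 0 gives -1/3.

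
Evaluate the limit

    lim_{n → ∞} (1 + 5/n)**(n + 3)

Let L be the limit and take ln: ln L = lim (n + 3)·ln(1 + 5/n) = lim (n + 3)·(5/n + O(1/n²)) = 5.
Hence L = e^(5).

e^(5)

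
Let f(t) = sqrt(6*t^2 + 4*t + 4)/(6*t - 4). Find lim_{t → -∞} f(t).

For large |t|, √(6*t^2 + 4*t + 4) ≈ √6·|t| and the denominator ≈ 6t.
Since t → −∞, |t| = −t, giving −√6/(6) = -√(6)/6.

-√(6)/6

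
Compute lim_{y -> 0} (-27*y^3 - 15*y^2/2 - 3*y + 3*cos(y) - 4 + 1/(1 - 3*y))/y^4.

649/8

Substitution gives 0/0 (the numerator vanishes to order 4).
Expand each term to order y^4: the coefficient of y^4 in 1/(1 - 3y) is 81 and in 3·cos(y) is 1/8.
Lower-order terms cancel with the polynomial part, so the numerator is (649/8)·y^4 + o(y^4), and the limit is (649/8)/(1) = 649/8.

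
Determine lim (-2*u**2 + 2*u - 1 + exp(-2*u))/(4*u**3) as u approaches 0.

-1/3

Direct substitution gives 0/0.
Apply L'Hôpital: lim (-4*u + 2 - 2*e^(-2*u))/(12*u^2), still 0/0.
Apply L'Hôpital: lim (-4 + 4*e^(-2*u))/(24*u), still 0/0.
After 3 applications of L'Hôpital's rule the quotient is (-8*e^(-2*u))/(24); substituting u = 0 gives -1/3.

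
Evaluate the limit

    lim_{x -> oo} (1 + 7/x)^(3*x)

e^(21)

The base → 1 and the exponent → ∞: a 1^∞ form.
Take logarithms: (3x)·ln(1 + 7/x). Since ln(1+u) ~ u for small u, this behaves like (3x)·(7/x) → 21.
So the limit is e^(21).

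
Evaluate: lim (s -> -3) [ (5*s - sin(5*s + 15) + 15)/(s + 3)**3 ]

125/6

Direct substitution gives 0/0.
Apply L'Hôpital: lim (5 - 5*cos(5*s + 15))/(3*(s + 3)^2), still 0/0.
Apply L'Hôpital: lim (25*sin(5*s + 15))/(6*s + 18), still 0/0.
After 3 applications of L'Hôpital's rule the quotient is (125*cos(5*s + 15))/(6); substituting s = -3 gives 125/6.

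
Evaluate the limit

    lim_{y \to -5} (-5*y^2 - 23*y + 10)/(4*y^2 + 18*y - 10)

-27/22

Since y = -5 makes numerator and denominator zero, (y + 5) divides both.
Cancelling it gives (2 - 5*y)/(4*y - 2); now plug in y = -5 to get -27/22.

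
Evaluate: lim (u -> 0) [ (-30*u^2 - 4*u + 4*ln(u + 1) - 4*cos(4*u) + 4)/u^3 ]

Substitution gives 0/0 (the numerator vanishes to order 3).
Expand each term to order u^3: the coefficient of u^3 in -4·cos(4u) is 0 and in 4·ln(1 + u) is 4/3.
Lower-order terms cancel with the polynomial part, so the numerator is (4/3)·u^3 + o(u^3), and the limit is (4/3)/(1) = 4/3.

4/3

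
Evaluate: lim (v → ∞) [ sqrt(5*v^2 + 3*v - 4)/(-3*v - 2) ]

-√(5)/3

For large |v|, √(5*v^2 + 3*v - 4) ≈ √5·|v| and the denominator ≈ -3v.
Since v → +∞, |v| = v, giving √5/(-3) = -√(5)/3.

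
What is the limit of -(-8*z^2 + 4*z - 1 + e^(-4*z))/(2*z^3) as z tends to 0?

Direct substitution gives 0/0.
Apply L'Hôpital: lim (-16*z + 4 - 4*e^(-4*z))/(-6*z^2), still 0/0.
Apply L'Hôpital: lim (-16 + 16*e^(-4*z))/(-12*z), still 0/0.
After 3 applications of L'Hôpital's rule the quotient is (-64*e^(-4*z))/(-12); substituting z = 0 gives 16/3.

16/3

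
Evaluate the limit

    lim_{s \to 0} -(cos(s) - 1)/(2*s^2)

Direct substitution gives 0/0.
Apply L'Hôpital: lim (-sin(s))/(-4*s), still 0/0.
After 2 applications of L'Hôpital's rule the quotient is (-cos(s))/(-4); substituting s = 0 gives 1/4.

1/4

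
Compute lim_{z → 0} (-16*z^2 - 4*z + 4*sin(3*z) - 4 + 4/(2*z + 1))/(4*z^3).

Substitution gives 0/0; apply L'Hôpital's rule 3 times.
After differentiating numerator and denominator 3 times the quotient is (-108*cos(3*z) - 192/(2*z + 1)^4)/(24); at z = 0 this is -25/2.

-25/2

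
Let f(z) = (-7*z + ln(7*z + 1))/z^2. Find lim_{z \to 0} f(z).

Direct substitution gives 0/0.
Apply L'Hôpital: lim (-7 + 7/(7*z + 1))/(2*z), still 0/0.
After 2 applications of L'Hôpital's rule the quotient is (-49/(7*z + 1)^2)/(2); substituting z = 0 gives -49/2.

-49/2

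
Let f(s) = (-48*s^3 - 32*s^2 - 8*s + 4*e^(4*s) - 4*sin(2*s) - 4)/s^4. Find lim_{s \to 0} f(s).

Substitution gives 0/0 (the numerator vanishes to order 4).
Expand each term to order s^4: the coefficient of s^4 in 4·e^(4s) is 128/3 and in -4·sin(2s) is 0.
Lower-order terms cancel with the polynomial part, so the numerator is (128/3)·s^4 + o(s^4), and the limit is (128/3)/(1) = 128/3.

128/3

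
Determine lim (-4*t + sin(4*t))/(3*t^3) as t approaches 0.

-32/9

Direct substitution gives 0/0.
Apply L'Hôpital: lim (4*cos(4*t) - 4)/(9*t^2), still 0/0.
Apply L'Hôpital: lim (-16*sin(4*t))/(18*t), still 0/0.
After 3 applications of L'Hôpital's rule the quotient is (-64*cos(4*t))/(18); substituting t = 0 gives -32/9.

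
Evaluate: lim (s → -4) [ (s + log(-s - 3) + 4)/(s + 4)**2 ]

Direct substitution gives 0/0.
Apply L'Hôpital: lim (1 - 1/(-s - 3))/(2*s + 8), still 0/0.
After 2 applications of L'Hôpital's rule the quotient is (-1/(-s - 3)^2)/(2); substituting s = -4 gives -1/2.

-1/2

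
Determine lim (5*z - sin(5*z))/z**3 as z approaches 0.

125/6

Direct substitution gives 0/0.
Apply L'Hôpital: lim (5 - 5*cos(5*z))/(3*z^2), still 0/0.
Apply L'Hôpital: lim (25*sin(5*z))/(6*z), still 0/0.
After 3 applications of L'Hôpital's rule the quotient is (125*cos(5*z))/(6); substituting z = 0 gives 125/6.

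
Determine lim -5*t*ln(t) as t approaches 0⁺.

This is a 0·(−∞) form. Rewrite as -5·ln(t) / t^(−1) and apply L'Hôpital:
the derivative quotient is -5·(1/t) / (−1·t^(−2)) = (5/1)·t^1 → 0.

0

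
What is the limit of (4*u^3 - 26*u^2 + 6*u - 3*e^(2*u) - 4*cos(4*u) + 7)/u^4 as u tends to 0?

-134/3

Substitution gives 0/0 (the numerator vanishes to order 4).
Expand each term to order u^4: the coefficient of u^4 in -3·e^(2u) is -2 and in -4·cos(4u) is -128/3.
Lower-order terms cancel with the polynomial part, so the numerator is (-134/3)·u^4 + o(u^4), and the limit is (-134/3)/(1) = -134/3.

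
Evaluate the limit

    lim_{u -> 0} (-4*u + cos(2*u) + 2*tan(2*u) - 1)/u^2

Substitution gives 0/0 (the numerator vanishes to order 2).
Expand each term to order u^2: the coefficient of u^2 in cos(2u) is -2 and in 2·tan(2u) is 0.
Lower-order terms cancel with the polynomial part, so the numerator is (-2)·u^2 + o(u^2), and the limit is (-2)/(1) = -2.

-2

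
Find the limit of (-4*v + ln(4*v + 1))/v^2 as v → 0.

-8

Direct substitution gives 0/0.
Apply L'Hôpital: lim (-4 + 4/(4*v + 1))/(2*v), still 0/0.
After 2 applications of L'Hôpital's rule the quotient is (-16/(4*v + 1)^2)/(2); substituting v = 0 gives -8.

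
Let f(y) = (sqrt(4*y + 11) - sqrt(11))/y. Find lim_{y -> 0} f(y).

2*√(11)/11

Substitution gives 0/0. Multiply numerator and denominator by the conjugate √(11 + 4y) + √11.
The numerator becomes (11 + 4y) − 11 = 4y, so the expression simplifies to 4/(√(11 + 4y) + √11).
Letting y → 0 gives 4/(2√11) = 2*√(11)/11.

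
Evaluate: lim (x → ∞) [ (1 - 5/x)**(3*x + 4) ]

Write it as [(1 - 5/x)^x]^(3) · (1 - 5/x)^(4). The bracketed term tends to e^(-5) and the second factor to 1, so the limit is e^(-15).

e^(-15)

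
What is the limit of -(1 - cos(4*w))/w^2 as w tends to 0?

Substitution gives 0/0.
Use (1 − cos u)/u² → 1/2 with u = 4w: the limit is 4²/(2·(-1)) = -8.

-8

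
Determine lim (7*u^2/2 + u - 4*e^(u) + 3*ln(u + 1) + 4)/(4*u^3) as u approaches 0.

Substitution gives 0/0 (the numerator vanishes to order 3).
Expand each term to order u^3: the coefficient of u^3 in -4·e^(u) is -2/3 and in 3·ln(1 + u) is 1.
Lower-order terms cancel with the polynomial part, so the numerator is (1/3)·u^3 + o(u^3), and the limit is (1/3)/(4) = 1/12.

1/12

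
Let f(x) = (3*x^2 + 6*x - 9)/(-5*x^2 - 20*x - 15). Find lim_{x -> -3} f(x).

-6/5

Since x = -3 makes numerator and denominator zero, (x + 3) divides both.
Cancelling it gives (3*x - 3)/(-5*x - 5); now plug in x = -3 to get -6/5.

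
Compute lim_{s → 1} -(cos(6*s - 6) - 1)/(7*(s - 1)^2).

18/7

Direct substitution gives 0/0.
Apply L'Hôpital: lim (-6*sin(6*s - 6))/(14 - 14*s), still 0/0.
After 2 applications of L'Hôpital's rule the quotient is (-36*cos(6*s - 6))/(-14); substituting s = 1 gives 18/7.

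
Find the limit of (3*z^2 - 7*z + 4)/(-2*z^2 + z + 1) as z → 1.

Direct substitution gives 0/0, so factor. Both numerator and denominator have (z - 1) as a factor.
After cancelling, the expression reduces to (3*z - 4)/(-2*z - 1).
Substituting z = 1 gives 1/3.

1/3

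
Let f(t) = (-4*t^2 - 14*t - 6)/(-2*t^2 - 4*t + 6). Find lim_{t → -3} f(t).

5/4

At t = -3 both the top and bottom vanish — a removable singularity. Factoring out (t + 3) from each leaves (-4*t - 2)/(2 - 2*t), which at t = -3 equals 5/4.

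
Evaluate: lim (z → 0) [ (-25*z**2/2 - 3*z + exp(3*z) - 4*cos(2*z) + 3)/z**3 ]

9/2

Substitution gives 0/0 (the numerator vanishes to order 3).
Expand each term to order z^3: the coefficient of z^3 in -4·cos(2z) is 0 and in e^(3z) is 9/2.
Lower-order terms cancel with the polynomial part, so the numerator is (9/2)·z^3 + o(z^3), and the limit is (9/2)/(1) = 9/2.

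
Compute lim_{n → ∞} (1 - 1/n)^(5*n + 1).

Write it as [(1 - 1/n)^n]^(5) · (1 - 1/n)^(1). The bracketed term tends to e^(-1) and the second factor to 1, so the limit is e^(-5).

e^(-5)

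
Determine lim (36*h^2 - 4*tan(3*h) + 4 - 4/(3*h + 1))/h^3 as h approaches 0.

Substitution gives 0/0 (the numerator vanishes to order 3).
Expand each term to order h^3: the coefficient of h^3 in -4·1/(1 + 3h) is 108 and in -4·tan(3h) is -36.
Lower-order terms cancel with the polynomial part, so the numerator is (72)·h^3 + o(h^3), and the limit is (72)/(1) = 72.

72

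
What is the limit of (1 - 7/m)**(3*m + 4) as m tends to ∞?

e^(-21)

Write it as [(1 - 7/m)^m]^(3) · (1 - 7/m)^(4). The bracketed term tends to e^(-7) and the second factor to 1, so the limit is e^(-21).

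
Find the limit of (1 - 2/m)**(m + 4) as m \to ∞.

e^(-2)

The base → 1 and the exponent → ∞: a 1^∞ form.
Take logarithms: (m + 4)·ln(1 - 2/m). Since ln(1+u) ~ u for small u, this behaves like (m)·(-2/m) → -2.
So the limit is e^(-2).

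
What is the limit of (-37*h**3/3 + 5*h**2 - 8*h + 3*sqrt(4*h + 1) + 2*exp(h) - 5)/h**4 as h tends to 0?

Substitution gives 0/0 (the numerator vanishes to order 4).
Expand each term to order h^4: the coefficient of h^4 in 2·e^(h) is 1/12 and in 3·√(1 + 4h) is -30.
Lower-order terms cancel with the polynomial part, so the numerator is (-359/12)·h^4 + o(h^4), and the limit is (-359/12)/(1) = -359/12.

-359/12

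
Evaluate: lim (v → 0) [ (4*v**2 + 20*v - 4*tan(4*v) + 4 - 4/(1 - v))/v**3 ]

Substitution gives 0/0 (the numerator vanishes to order 3).
Expand each term to order v^3: the coefficient of v^3 in -4·1/(1 - v) is -4 and in -4·tan(4v) is -256/3.
Lower-order terms cancel with the polynomial part, so the numerator is (-268/3)·v^3 + o(v^3), and the limit is (-268/3)/(1) = -268/3.

-268/3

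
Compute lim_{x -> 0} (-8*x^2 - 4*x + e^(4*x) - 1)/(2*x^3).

Direct substitution gives 0/0.
Apply L'Hôpital: lim (-16*x + 4*e^(4*x) - 4)/(6*x^2), still 0/0.
Apply L'Hôpital: lim (16*e^(4*x) - 16)/(12*x), still 0/0.
After 3 applications of L'Hôpital's rule the quotient is (64*e^(4*x))/(12); substituting x = 0 gives 16/3.

16/3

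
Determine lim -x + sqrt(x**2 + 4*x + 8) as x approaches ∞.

2

An ∞ − ∞ form. Rationalising with the conjugate, the difference becomes (4x + 8) / (√(x^2 + 4*x + 8) + x).
For large x the denominator behaves like 2·x, so the quotient tends to 4/2 = 2.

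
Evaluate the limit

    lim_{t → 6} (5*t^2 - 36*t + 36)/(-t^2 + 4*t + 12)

-3

Since t = 6 makes numerator and denominator zero, (t - 6) divides both.
Cancelling it gives (5*t - 6)/(-t - 2); now plug in t = 6 to get -3.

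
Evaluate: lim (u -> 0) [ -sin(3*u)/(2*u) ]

Substitution gives 0/0.
Write it as (3/(-2))·sin(3u)/(3u); since sin(θ)/θ → 1, the limit is -3/2.

-3/2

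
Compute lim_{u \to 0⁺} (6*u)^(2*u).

Base → 0⁺ and exponent → 0⁺: a 0^0 form.
Take logs: 2u·ln(6u). This is 0·(−∞); rewriting as ln(6u)/(1/(2u)) and applying L'Hôpital gives 0.
Hence the limit is e^0 = 1.

1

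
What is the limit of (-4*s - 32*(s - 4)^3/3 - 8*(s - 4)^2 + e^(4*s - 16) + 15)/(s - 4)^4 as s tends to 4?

32/3

Direct substitution gives 0/0.
Apply L'Hôpital: lim (-16*s - 32*(s - 4)^2 + 4*e^(4*s - 16) + 60)/(4*(s - 4)^3), still 0/0.
Apply L'Hôpital: lim (-64*s + 16*e^(4*s - 16) + 240)/(12*(s - 4)^2), still 0/0.
Apply L'Hôpital: lim (64*e^(4*s - 16) - 64)/(24*s - 96), still 0/0.
After 4 applications of L'Hôpital's rule the quotient is (256*e^(4*s - 16))/(24); substituting s = 4 gives 32/3.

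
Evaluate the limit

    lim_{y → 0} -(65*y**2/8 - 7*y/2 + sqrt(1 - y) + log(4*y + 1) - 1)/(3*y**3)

Substitution gives 0/0 (the numerator vanishes to order 3).
Expand each term to order y^3: the coefficient of y^3 in √(1 - y) is -1/16 and in ln(1 + 4y) is 64/3.
Lower-order terms cancel with the polynomial part, so the numerator is (1021/48)·y^3 + o(y^3), and the limit is (1021/48)/(-3) = -1021/144.

-1021/144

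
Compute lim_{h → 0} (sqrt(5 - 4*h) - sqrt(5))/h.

-2*√(5)/5

A 0/0 form; rationalise with √(5 - 4h) + √5. This collapses the numerator to -4h, leaving -4/(√(5 - 4h) + √5) → -4/(2√5) = -2*√(5)/5.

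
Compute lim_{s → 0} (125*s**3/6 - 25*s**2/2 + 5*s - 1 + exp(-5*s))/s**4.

Direct substitution gives 0/0.
Apply L'Hôpital: lim (125*s^2/2 - 25*s + 5 - 5*e^(-5*s))/(4*s^3), still 0/0.
Apply L'Hôpital: lim (125*s - 25 + 25*e^(-5*s))/(12*s^2), still 0/0.
Apply L'Hôpital: lim (125 - 125*e^(-5*s))/(24*s), still 0/0.
After 4 applications of L'Hôpital's rule the quotient is (625*e^(-5*s))/(24); substituting s = 0 gives 625/24.

625/24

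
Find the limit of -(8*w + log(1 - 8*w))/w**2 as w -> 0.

32

Direct substitution gives 0/0.
Apply L'Hôpital: lim (8 - 8/(1 - 8*w))/(-2*w), still 0/0.
After 2 applications of L'Hôpital's rule the quotient is (-64/(1 - 8*w)^2)/(-2); substituting w = 0 gives 32.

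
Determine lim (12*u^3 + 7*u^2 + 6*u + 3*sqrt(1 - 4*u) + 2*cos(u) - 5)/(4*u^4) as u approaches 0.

-359/48

Substitution gives 0/0 (the numerator vanishes to order 4).
Expand each term to order u^4: the coefficient of u^4 in 3·√(1 - 4u) is -30 and in 2·cos(u) is 1/12.
Lower-order terms cancel with the polynomial part, so the numerator is (-359/12)·u^4 + o(u^4), and the limit is (-359/12)/(4) = -359/48.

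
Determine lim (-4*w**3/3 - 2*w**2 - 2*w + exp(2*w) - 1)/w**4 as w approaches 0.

2/3

Direct substitution gives 0/0.
Apply L'Hôpital: lim (-4*w^2 - 4*w + 2*e^(2*w) - 2)/(4*w^3), still 0/0.
Apply L'Hôpital: lim (-8*w + 4*e^(2*w) - 4)/(12*w^2), still 0/0.
Apply L'Hôpital: lim (8*e^(2*w) - 8)/(24*w), still 0/0.
After 4 applications of L'Hôpital's rule the quotient is (16*e^(2*w))/(24); substituting w = 0 gives 2/3.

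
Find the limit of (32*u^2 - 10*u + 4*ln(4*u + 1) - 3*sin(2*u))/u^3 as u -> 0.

Substitution gives 0/0 (the numerator vanishes to order 3).
Expand each term to order u^3: the coefficient of u^3 in 4·ln(1 + 4u) is 256/3 and in -3·sin(2u) is 4.
Lower-order terms cancel with the polynomial part, so the numerator is (268/3)·u^3 + o(u^3), and the limit is (268/3)/(1) = 268/3.

268/3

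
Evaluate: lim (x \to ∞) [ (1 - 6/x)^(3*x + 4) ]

e^(-18)

Let L be the limit and take ln: ln L = lim (3x + 4)·ln(1 - 6/x) = lim (3x + 4)·(-6/x + O(1/x²)) = -18.
Hence L = e^(-18).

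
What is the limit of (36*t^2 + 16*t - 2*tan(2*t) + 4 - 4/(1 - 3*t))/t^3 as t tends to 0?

-340/3

Substitution gives 0/0 (the numerator vanishes to order 3).
Expand each term to order t^3: the coefficient of t^3 in -4·1/(1 - 3t) is -108 and in -2·tan(2t) is -16/3.
Lower-order terms cancel with the polynomial part, so the numerator is (-340/3)·t^3 + o(t^3), and the limit is (-340/3)/(1) = -340/3.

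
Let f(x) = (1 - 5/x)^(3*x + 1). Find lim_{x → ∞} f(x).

Write it as [(1 - 5/x)^x]^(3) · (1 - 5/x)^(1). The bracketed term tends to e^(-5) and the second factor to 1, so the limit is e^(-15).

e^(-15)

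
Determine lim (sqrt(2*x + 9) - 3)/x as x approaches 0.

1/3

Substitution gives 0/0. Multiply numerator and denominator by the conjugate √(9 + 2x) + √9.
The numerator becomes (9 + 2x) − 9 = 2x, so the expression simplifies to 2/(√(9 + 2x) + √9).
Letting x → 0 gives 2/(2√9) = 1/3.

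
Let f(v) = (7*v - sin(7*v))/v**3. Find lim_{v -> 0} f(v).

343/6

Direct substitution gives 0/0.
Apply L'Hôpital: lim (7 - 7*cos(7*v))/(3*v^2), still 0/0.
Apply L'Hôpital: lim (49*sin(7*v))/(6*v), still 0/0.
After 3 applications of L'Hôpital's rule the quotient is (343*cos(7*v))/(6); substituting v = 0 gives 343/6.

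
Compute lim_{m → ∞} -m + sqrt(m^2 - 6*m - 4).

An ∞ − ∞ form. Rationalising with the conjugate, the difference becomes (-6m - 4) / (√(m^2 - 6*m - 4) + m).
For large m the denominator behaves like 2·m, so the quotient tends to -6/2 = -3.

-3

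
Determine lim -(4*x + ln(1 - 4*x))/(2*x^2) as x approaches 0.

Direct substitution gives 0/0.
Apply L'Hôpital: lim (4 - 4/(1 - 4*x))/(-4*x), still 0/0.
After 2 applications of L'Hôpital's rule the quotient is (-16/(1 - 4*x)^2)/(-4); substituting x = 0 gives 4.

4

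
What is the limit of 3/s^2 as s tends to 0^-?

∞

As s → 0⁻, (s) → 0⁻, so (s)^2 → 0⁺ and 3/(s)^2 → ∞.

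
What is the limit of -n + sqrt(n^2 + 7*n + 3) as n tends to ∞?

An ∞ − ∞ form. Rationalising with the conjugate, the difference becomes (7n + 3) / (√(n^2 + 7*n + 3) + n).
For large n the denominator behaves like 2·n, so the quotient tends to 7/2 = 7/2.

7/2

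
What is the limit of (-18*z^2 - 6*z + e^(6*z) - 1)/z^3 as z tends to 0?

36

Direct substitution gives 0/0.
Apply L'Hôpital: lim (-36*z + 6*e^(6*z) - 6)/(3*z^2), still 0/0.
Apply L'Hôpital: lim (36*e^(6*z) - 36)/(6*z), still 0/0.
After 3 applications of L'Hôpital's rule the quotient is (216*e^(6*z))/(6); substituting z = 0 gives 36.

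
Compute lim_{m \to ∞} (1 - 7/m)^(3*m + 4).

e^(-21)

Write it as [(1 - 7/m)^m]^(3) · (1 - 7/m)^(4). The bracketed term tends to e^(-7) and the second factor to 1, so the limit is e^(-21).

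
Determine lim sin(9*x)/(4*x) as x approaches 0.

Substitution gives 0/0.
Write it as (9/4)·sin(9x)/(9x); since sin(u)/u → 1, the limit is 9/4.

9/4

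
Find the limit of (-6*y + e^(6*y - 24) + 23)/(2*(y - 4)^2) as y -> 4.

Direct substitution gives 0/0.
Apply L'Hôpital: lim (6*e^(6*y - 24) - 6)/(4*y - 16), still 0/0.
After 2 applications of L'Hôpital's rule the quotient is (36*e^(6*y - 24))/(4); substituting y = 4 gives 9.

9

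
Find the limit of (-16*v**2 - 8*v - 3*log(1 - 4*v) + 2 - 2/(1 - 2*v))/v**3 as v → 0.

Substitution gives 0/0; apply L'Hôpital's rule 3 times.
After differentiating numerator and denominator 3 times the quotient is (-384/(4*v - 1)^3 - 96/(2*v - 1)^4)/(6); at v = 0 this is 48.

48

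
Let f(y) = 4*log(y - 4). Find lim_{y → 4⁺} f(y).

-∞

As y → 4⁺, y - 4 → 0⁺ and ln(y - 4) → −∞.
Multiplying by 4 gives -∞.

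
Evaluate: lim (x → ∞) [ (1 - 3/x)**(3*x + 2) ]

Let L be the limit and take ln: ln L = lim (3x + 2)·ln(1 - 3/x) = lim (3x + 2)·(-3/x + O(1/x²)) = -9.
Hence L = e^(-9).

e^(-9)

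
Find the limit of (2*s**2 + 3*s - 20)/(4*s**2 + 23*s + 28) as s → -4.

13/9

Since s = -4 makes numerator and denominator zero, (s + 4) divides both.
Cancelling it gives (2*s - 5)/(4*s + 7); now plug in s = -4 to get 13/9.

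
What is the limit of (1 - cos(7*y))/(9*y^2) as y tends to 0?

49/18

Substitution gives 0/0.
Use (1 − cos u)/u² → 1/2 with u = 7y: the limit is 7²/(2·9) = 49/18.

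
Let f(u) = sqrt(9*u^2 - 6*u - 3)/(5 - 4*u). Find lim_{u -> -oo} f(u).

For large |u|, √(9*u^2 - 6*u - 3) ≈ √9·|u| and the denominator ≈ -4u.
Since u → −∞, |u| = −u, giving −√9/(-4) = 3/4.

3/4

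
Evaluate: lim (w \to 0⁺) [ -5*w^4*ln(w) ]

This is a 0·(−∞) form. Rewrite as -5·ln(w) / w^(−4) and apply L'Hôpital:
the derivative quotient is -5·(1/w) / (−4·w^(−5)) = (5/4)·w^4 → 0.

0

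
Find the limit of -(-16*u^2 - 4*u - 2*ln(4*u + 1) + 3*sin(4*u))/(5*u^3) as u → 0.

224/15

Substitution gives 0/0 (the numerator vanishes to order 3).
Expand each term to order u^3: the coefficient of u^3 in 3·sin(4u) is -32 and in -2·ln(1 + 4u) is -128/3.
Lower-order terms cancel with the polynomial part, so the numerator is (-224/3)·u^3 + o(u^3), and the limit is (-224/3)/(-5) = 224/15.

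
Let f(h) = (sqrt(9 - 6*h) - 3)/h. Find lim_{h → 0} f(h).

-1

Substitution gives 0/0. Multiply numerator and denominator by the conjugate √(9 - 6h) + √9.
The numerator becomes (9 - 6h) − 9 = -6h, so the expression simplifies to -6/(√(9 - 6h) + √9).
Letting h → 0 gives -6/(2√9) = -1.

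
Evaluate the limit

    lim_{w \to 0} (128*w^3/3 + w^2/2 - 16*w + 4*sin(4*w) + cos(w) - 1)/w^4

1/24

Substitution gives 0/0; apply L'Hôpital's rule 4 times.
After differentiating numerator and denominator 4 times the quotient is (1024*sin(4*w) + cos(w))/(24); at w = 0 this is 1/24.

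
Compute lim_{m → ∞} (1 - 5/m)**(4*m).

e^(-20)

The base → 1 and the exponent → ∞: a 1^∞ form.
Take logarithms: (4m)·ln(1 - 5/m). Since ln(1+u) ~ u for small u, this behaves like (4m)·(-5/m) → -20.
So the limit is e^(-20).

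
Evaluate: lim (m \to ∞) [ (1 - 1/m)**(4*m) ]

Let L be the limit and take ln: ln L = lim (4m)·ln(1 - 1/m) = lim (4m)·(-1/m + O(1/m²)) = -4.
Hence L = e^(-4).

e^(-4)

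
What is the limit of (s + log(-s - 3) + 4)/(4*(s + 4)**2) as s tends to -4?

-1/8

Direct substitution gives 0/0.
Apply L'Hôpital: lim (1 - 1/(-s - 3))/(8*s + 32), still 0/0.
After 2 applications of L'Hôpital's rule the quotient is (-1/(-s - 3)^2)/(8); substituting s = -4 gives -1/8.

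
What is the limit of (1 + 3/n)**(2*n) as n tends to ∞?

e^(6)

Let L be the limit and take ln: ln L = lim (2n)·ln(1 + 3/n) = lim (2n)·(3/n + O(1/n²)) = 6.
Hence L = e^(6).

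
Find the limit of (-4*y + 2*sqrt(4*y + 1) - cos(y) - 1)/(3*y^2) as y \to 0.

Substitution gives 0/0 (the numerator vanishes to order 2).
Expand each term to order y^2: the coefficient of y^2 in −cos(y) is 1/2 and in 2·√(1 + 4y) is -4.
Lower-order terms cancel with the polynomial part, so the numerator is (-7/2)·y^2 + o(y^2), and the limit is (-7/2)/(3) = -7/6.

-7/6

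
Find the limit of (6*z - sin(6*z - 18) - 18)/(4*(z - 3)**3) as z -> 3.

Direct substitution gives 0/0.
Apply L'Hôpital: lim (6 - 6*cos(6*z - 18))/(12*(z - 3)^2), still 0/0.
Apply L'Hôpital: lim (36*sin(6*z - 18))/(24*z - 72), still 0/0.
After 3 applications of L'Hôpital's rule the quotient is (216*cos(6*z - 18))/(24); substituting z = 3 gives 9.

9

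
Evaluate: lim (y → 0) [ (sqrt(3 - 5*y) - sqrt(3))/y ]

Substitution gives 0/0. Multiply numerator and denominator by the conjugate √(3 - 5y) + √3.
The numerator becomes (3 - 5y) − 3 = -5y, so the expression simplifies to -5/(√(3 - 5y) + √3).
Letting y → 0 gives -5/(2√3) = -5*√(3)/6.

-5*√(3)/6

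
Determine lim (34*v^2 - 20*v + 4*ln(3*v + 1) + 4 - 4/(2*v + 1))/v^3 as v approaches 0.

Substitution gives 0/0 (the numerator vanishes to order 3).
Expand each term to order v^3: the coefficient of v^3 in -4·1/(1 + 2v) is 32 and in 4·ln(1 + 3v) is 36.
Lower-order terms cancel with the polynomial part, so the numerator is (68)·v^3 + o(v^3), and the limit is (68)/(1) = 68.

68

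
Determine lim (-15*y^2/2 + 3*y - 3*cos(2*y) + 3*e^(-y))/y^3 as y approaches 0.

-1/2

Substitution gives 0/0 (the numerator vanishes to order 3).
Expand each term to order y^3: the coefficient of y^3 in -3·cos(2y) is 0 and in 3·e^(-y) is -1/2.
Lower-order terms cancel with the polynomial part, so the numerator is (-1/2)·y^3 + o(y^3), and the limit is (-1/2)/(1) = -1/2.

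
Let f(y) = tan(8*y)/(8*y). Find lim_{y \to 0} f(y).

Substitution gives 0/0.
Since tan(u)/u → 1 as u → 0, tan(8y)/(8y) → 1 and the limit is 8/8 = 1.

1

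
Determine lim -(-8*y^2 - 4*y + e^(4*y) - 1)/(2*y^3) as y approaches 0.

Direct substitution gives 0/0.
Apply L'Hôpital: lim (-16*y + 4*e^(4*y) - 4)/(-6*y^2), still 0/0.
Apply L'Hôpital: lim (16*e^(4*y) - 16)/(-12*y), still 0/0.
After 3 applications of L'Hôpital's rule the quotient is (64*e^(4*y))/(-12); substituting y = 0 gives -16/3.

-16/3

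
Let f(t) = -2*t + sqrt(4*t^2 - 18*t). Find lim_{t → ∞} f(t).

-9/2

An ∞ − ∞ form. Rationalising with the conjugate, the difference becomes (-18t) / (√(4*t^2 - 18*t) + 2t).
For large t the denominator behaves like 2·2t, so the quotient tends to -18/4 = -9/2.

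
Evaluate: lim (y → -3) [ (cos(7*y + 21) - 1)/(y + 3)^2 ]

-49/2

Direct substitution gives 0/0.
Apply L'Hôpital: lim (-7*sin(7*y + 21))/(2*y + 6), still 0/0.
After 2 applications of L'Hôpital's rule the quotient is (-49*cos(7*y + 21))/(2); substituting y = -3 gives -49/2.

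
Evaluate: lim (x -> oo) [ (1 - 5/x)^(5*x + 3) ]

e^(-25)

The base → 1 and the exponent → ∞: a 1^∞ form.
Take logarithms: (5x + 3)·ln(1 - 5/x). Since ln(1+u) ~ u for small u, this behaves like (5x)·(-5/x) → -25.
So the limit is e^(-25).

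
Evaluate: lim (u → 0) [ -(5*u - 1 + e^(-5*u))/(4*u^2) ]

Direct substitution gives 0/0.
Apply L'Hôpital: lim (5 - 5*e^(-5*u))/(-8*u), still 0/0.
After 2 applications of L'Hôpital's rule the quotient is (25*e^(-5*u))/(-8); substituting u = 0 gives -25/8.

-25/8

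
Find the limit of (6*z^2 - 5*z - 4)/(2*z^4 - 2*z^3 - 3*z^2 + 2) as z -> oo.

0

The denominator has degree 4 and the numerator degree 2. Dividing numerator and denominator by z^4 sends every term to 0 except the leading denominator term, so the limit is 0.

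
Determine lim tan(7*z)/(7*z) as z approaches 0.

Substitution gives 0/0.
Since tan(u)/u → 1 as u → 0, tan(7z)/(7z) → 1 and the limit is 7/7 = 1.

1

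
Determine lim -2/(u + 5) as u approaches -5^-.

∞

As u → -5⁻, (u + 5) → 0⁻, so (u + 5)^1 → 0⁻ and -2/(u + 5)^1 → ∞.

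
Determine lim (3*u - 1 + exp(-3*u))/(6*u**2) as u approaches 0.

Direct substitution gives 0/0.
Apply L'Hôpital: lim (3 - 3*e^(-3*u))/(12*u), still 0/0.
After 2 applications of L'Hôpital's rule the quotient is (9*e^(-3*u))/(12); substituting u = 0 gives 3/4.

3/4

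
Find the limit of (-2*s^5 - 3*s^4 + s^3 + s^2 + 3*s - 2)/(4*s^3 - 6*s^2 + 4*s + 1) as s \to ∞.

The numerator has higher degree (5 > 3); the quotient behaves like (-2/(4))·s^2 for large |s|.
As s → +∞ this diverges to -∞.

-∞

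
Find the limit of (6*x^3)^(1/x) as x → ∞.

1

Base → ∞ and exponent → 0: an ∞^0 form.
Take logs: (1/x)·ln(6·x^3) = (ln 6 + 3·ln x)/x → 0.
So the limit is e^0 = 1.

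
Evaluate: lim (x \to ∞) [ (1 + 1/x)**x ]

e

The base → 1 and the exponent → ∞: a 1^∞ form.
Take logarithms: (x)·ln(1 + 1/x). Since ln(1+u) ~ u for small u, this behaves like (x)·(1/x) → 1.
So the limit is e^(1).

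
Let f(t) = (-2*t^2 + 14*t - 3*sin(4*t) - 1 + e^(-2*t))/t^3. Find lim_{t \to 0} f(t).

92/3

Substitution gives 0/0; apply L'Hôpital's rule 3 times.
After differentiating numerator and denominator 3 times the quotient is (192*cos(4*t) - 8*e^(-2*t))/(6); at t = 0 this is 92/3.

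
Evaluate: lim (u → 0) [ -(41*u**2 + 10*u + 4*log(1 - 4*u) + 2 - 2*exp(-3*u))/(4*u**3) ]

229/12

Substitution gives 0/0; apply L'Hôpital's rule 3 times.
After differentiating numerator and denominator 3 times the quotient is (54*e^(-3*u) + 512/(4*u - 1)^3)/(-24); at u = 0 this is 229/12.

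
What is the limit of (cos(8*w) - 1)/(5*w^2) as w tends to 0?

Direct substitution gives 0/0.
Apply L'Hôpital: lim (-8*sin(8*w))/(10*w), still 0/0.
After 2 applications of L'Hôpital's rule the quotient is (-64*cos(8*w))/(10); substituting w = 0 gives -32/5.

-32/5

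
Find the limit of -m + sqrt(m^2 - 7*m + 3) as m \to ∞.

This has the form ∞ − ∞. Multiply and divide by the conjugate √(m^2 - 7*m + 3) + m.
That gives (-7m + 3) / (√(m^2 - 7*m + 3) + m).
Divide numerator and denominator by m: the limit is -7/(2·1) = -7/2.

-7/2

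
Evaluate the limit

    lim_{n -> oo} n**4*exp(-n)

0

Write as n^4/e^{1n}, an ∞/∞ form.
Exponential growth dominates any polynomial, so repeated L'Hôpital (or the standard result) gives 0.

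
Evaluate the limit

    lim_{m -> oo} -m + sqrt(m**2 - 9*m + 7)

-9/2

This has the form ∞ − ∞. Multiply and divide by the conjugate √(m^2 - 9*m + 7) + m.
That gives (-9m + 7) / (√(m^2 - 9*m + 7) + m).
Divide numerator and denominator by m: the limit is -9/(2·1) = -9/2.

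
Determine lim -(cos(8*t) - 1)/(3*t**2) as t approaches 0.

32/3

Direct substitution gives 0/0.
Apply L'Hôpital: lim (-8*sin(8*t))/(-6*t), still 0/0.
After 2 applications of L'Hôpital's rule the quotient is (-64*cos(8*t))/(-6); substituting t = 0 gives 32/3.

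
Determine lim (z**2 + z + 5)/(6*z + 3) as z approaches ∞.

The numerator has higher degree (2 > 1); the quotient behaves like (1/(6))·z^1 for large |z|.
As z → +∞ this diverges to ∞.

∞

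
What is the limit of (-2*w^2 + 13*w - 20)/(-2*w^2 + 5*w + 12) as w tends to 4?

3/11

At w = 4 both the top and bottom vanish — a removable singularity. Factoring out (w - 4) from each leaves (5 - 2*w)/(-2*w - 3), which at w = 4 equals 3/11.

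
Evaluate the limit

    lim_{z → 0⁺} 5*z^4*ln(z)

0

This is a 0·(−∞) form. Rewrite as 5·ln(z) / z^(−4) and apply L'Hôpital:
the derivative quotient is 5·(1/z) / (−4·z^(−5)) = (-5/4)·z^4 → 0.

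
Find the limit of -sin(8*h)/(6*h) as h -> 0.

-4/3

Substitution gives 0/0.
Write it as (8/(-6))·sin(8h)/(8h); since sin(u)/u → 1, the limit is -4/3.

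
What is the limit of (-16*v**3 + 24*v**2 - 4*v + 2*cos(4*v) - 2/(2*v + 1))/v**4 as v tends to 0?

Substitution gives 0/0 (the numerator vanishes to order 4).
Expand each term to order v^4: the coefficient of v^4 in 2·cos(4v) is 64/3 and in -2·1/(1 + 2v) is -32.
Lower-order terms cancel with the polynomial part, so the numerator is (-32/3)·v^4 + o(v^4), and the limit is (-32/3)/(1) = -32/3.

-32/3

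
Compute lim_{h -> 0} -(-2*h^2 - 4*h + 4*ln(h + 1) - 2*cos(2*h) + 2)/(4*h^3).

Substitution gives 0/0; apply L'Hôpital's rule 3 times.
After differentiating numerator and denominator 3 times the quotient is (-16*sin(2*h) + 8/(h + 1)^3)/(-24); at h = 0 this is -1/3.

-1/3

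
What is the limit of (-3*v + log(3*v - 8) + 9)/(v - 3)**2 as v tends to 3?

Direct substitution gives 0/0.
Apply L'Hôpital: lim (-3 + 3/(3*v - 8))/(2*v - 6), still 0/0.
After 2 applications of L'Hôpital's rule the quotient is (-9/(3*v - 8)^2)/(2); substituting v = 3 gives -9/2.

-9/2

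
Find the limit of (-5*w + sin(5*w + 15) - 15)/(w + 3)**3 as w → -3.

Direct substitution gives 0/0.
Apply L'Hôpital: lim (5*cos(5*w + 15) - 5)/(3*(w + 3)^2), still 0/0.
Apply L'Hôpital: lim (-25*sin(5*w + 15))/(6*w + 18), still 0/0.
After 3 applications of L'Hôpital's rule the quotient is (-125*cos(5*w + 15))/(6); substituting w = -3 gives -125/6.

-125/6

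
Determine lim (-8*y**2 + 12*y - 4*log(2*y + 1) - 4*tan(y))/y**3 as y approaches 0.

Substitution gives 0/0 (the numerator vanishes to order 3).
Expand each term to order y^3: the coefficient of y^3 in -4·ln(1 + 2y) is -32/3 and in -4·tan(y) is -4/3.
Lower-order terms cancel with the polynomial part, so the numerator is (-12)·y^3 + o(y^3), and the limit is (-12)/(1) = -12.

-12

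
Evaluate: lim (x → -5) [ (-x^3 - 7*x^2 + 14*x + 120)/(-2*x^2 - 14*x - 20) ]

3/2

At x = -5 both the top and bottom vanish — a removable singularity. Factoring out (x + 5) from each leaves (-x^2 - 2*x + 24)/(-2*x - 4), which at x = -5 equals 3/2.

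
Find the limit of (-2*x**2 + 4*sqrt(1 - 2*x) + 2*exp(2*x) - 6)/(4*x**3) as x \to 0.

1/6

Substitution gives 0/0 (the numerator vanishes to order 3).
Expand each term to order x^3: the coefficient of x^3 in 4·√(1 - 2x) is -2 and in 2·e^(2x) is 8/3.
Lower-order terms cancel with the polynomial part, so the numerator is (2/3)·x^3 + o(x^3), and the limit is (2/3)/(4) = 1/6.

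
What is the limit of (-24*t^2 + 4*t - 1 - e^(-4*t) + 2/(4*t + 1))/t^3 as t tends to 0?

Substitution gives 0/0 (the numerator vanishes to order 3).
Expand each term to order t^3: the coefficient of t^3 in 2·1/(1 + 4t) is -128 and in −e^(-4t) is 32/3.
Lower-order terms cancel with the polynomial part, so the numerator is (-352/3)·t^3 + o(t^3), and the limit is (-352/3)/(1) = -352/3.

-352/3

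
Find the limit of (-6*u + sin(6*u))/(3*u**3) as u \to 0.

Direct substitution gives 0/0.
Apply L'Hôpital: lim (6*cos(6*u) - 6)/(9*u^2), still 0/0.
Apply L'Hôpital: lim (-36*sin(6*u))/(18*u), still 0/0.
After 3 applications of L'Hôpital's rule the quotient is (-216*cos(6*u))/(18); substituting u = 0 gives -12.

-12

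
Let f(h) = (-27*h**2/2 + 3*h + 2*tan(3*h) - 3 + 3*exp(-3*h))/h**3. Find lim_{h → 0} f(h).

Substitution gives 0/0; apply L'Hôpital's rule 3 times.
After differentiating numerator and denominator 3 times the quotient is (27*(4*(3*tan(3*h)^2 + 1)*e^(3*h)/cos(3*h)^2 - 3)*e^(-3*h))/(6); at h = 0 this is 9/2.

9/2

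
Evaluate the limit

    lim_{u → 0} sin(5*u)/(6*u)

5/6

Substitution gives 0/0.
Write it as (5/6)·sin(5u)/(5u); since sin(θ)/θ → 1, the limit is 5/6.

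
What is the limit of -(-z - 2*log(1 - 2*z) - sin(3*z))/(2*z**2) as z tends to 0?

-2

Substitution gives 0/0; apply L'Hôpital's rule 2 times.
After differentiating numerator and denominator 2 times the quotient is (9*sin(3*z) + 8/(2*z - 1)^2)/(-4); at z = 0 this is -2.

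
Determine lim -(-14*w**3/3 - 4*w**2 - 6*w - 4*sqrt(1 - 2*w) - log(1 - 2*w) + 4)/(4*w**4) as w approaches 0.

Substitution gives 0/0; apply L'Hôpital's rule 4 times.
After differentiating numerator and denominator 4 times the quotient is (96/(1 - 2*w)^4 + 60*(2*w - 1)^4/(1 - 2*w)^(15/2))/(-96); at w = 0 this is -13/8.

-13/8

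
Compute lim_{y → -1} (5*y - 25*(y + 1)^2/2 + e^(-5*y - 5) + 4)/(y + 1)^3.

Direct substitution gives 0/0.
Apply L'Hôpital: lim (-25*y - 5*e^(-5*y - 5) - 20)/(3*(y + 1)^2), still 0/0.
Apply L'Hôpital: lim (25*e^(-5*y - 5) - 25)/(6*y + 6), still 0/0.
After 3 applications of L'Hôpital's rule the quotient is (-125*e^(-5*y - 5))/(6); substituting y = -1 gives -125/6.

-125/6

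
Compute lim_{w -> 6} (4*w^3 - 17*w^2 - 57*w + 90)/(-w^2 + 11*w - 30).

-171

At w = 6 both the top and bottom vanish — a removable singularity. Factoring out (w - 6) from each leaves (4*w^2 + 7*w - 15)/(5 - w), which at w = 6 equals -171.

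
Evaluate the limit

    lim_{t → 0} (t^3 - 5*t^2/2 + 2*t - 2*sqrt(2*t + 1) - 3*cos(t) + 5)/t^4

9/8

Substitution gives 0/0 (the numerator vanishes to order 4).
Expand each term to order t^4: the coefficient of t^4 in -2·√(1 + 2t) is 5/4 and in -3·cos(t) is -1/8.
Lower-order terms cancel with the polynomial part, so the numerator is (9/8)·t^4 + o(t^4), and the limit is (9/8)/(1) = 9/8.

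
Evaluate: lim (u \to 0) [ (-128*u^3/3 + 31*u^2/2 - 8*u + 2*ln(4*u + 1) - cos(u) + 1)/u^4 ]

Substitution gives 0/0 (the numerator vanishes to order 4).
Expand each term to order u^4: the coefficient of u^4 in −cos(u) is -1/24 and in 2·ln(1 + 4u) is -128.
Lower-order terms cancel with the polynomial part, so the numerator is (-3073/24)·u^4 + o(u^4), and the limit is (-3073/24)/(1) = -3073/24.

-3073/24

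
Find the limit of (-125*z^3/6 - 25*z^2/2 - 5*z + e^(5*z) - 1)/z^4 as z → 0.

Direct substitution gives 0/0.
Apply L'Hôpital: lim (-125*z^2/2 - 25*z + 5*e^(5*z) - 5)/(4*z^3), still 0/0.
Apply L'Hôpital: lim (-125*z + 25*e^(5*z) - 25)/(12*z^2), still 0/0.
Apply L'Hôpital: lim (125*e^(5*z) - 125)/(24*z), still 0/0.
After 4 applications of L'Hôpital's rule the quotient is (625*e^(5*z))/(24); substituting z = 0 gives 625/24.

625/24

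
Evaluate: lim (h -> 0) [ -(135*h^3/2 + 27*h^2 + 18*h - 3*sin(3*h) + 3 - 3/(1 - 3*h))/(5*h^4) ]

243/5

Substitution gives 0/0; apply L'Hôpital's rule 4 times.
After differentiating numerator and denominator 4 times the quotient is (-243*sin(3*h) + 5832/(3*h - 1)^5)/(-120); at h = 0 this is 243/5.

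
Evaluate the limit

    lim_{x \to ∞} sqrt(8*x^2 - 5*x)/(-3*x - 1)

For large |x|, √(8*x^2 - 5*x) ≈ √8·|x| and the denominator ≈ -3x.
Since x → +∞, |x| = x, giving √8/(-3) = -2*√(2)/3.

-2*√(2)/3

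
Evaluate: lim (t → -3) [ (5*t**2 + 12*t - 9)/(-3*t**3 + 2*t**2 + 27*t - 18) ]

3/11

At t = -3 both the top and bottom vanish — a removable singularity. Factoring out (t + 3) from each leaves (5*t - 3)/(-3*t^2 + 11*t - 6), which at t = -3 equals 3/11.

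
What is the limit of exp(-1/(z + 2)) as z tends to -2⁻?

As z → -2⁻, -1/(z + 2) → +∞, so e^(-1/(z + 2)) → ∞.

∞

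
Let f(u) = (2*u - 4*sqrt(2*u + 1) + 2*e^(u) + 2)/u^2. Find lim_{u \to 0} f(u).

Substitution gives 0/0 (the numerator vanishes to order 2).
Expand each term to order u^2: the coefficient of u^2 in 2·e^(u) is 1 and in -4·√(1 + 2u) is 2.
Lower-order terms cancel with the polynomial part, so the numerator is (3)·u^2 + o(u^2), and the limit is (3)/(1) = 3.

3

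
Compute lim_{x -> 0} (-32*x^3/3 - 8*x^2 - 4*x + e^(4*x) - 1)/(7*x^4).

32/21

Direct substitution gives 0/0.
Apply L'Hôpital: lim (-32*x^2 - 16*x + 4*e^(4*x) - 4)/(28*x^3), still 0/0.
Apply L'Hôpital: lim (-64*x + 16*e^(4*x) - 16)/(84*x^2), still 0/0.
Apply L'Hôpital: lim (64*e^(4*x) - 64)/(168*x), still 0/0.
After 4 applications of L'Hôpital's rule the quotient is (256*e^(4*x))/(168); substituting x = 0 gives 32/21.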